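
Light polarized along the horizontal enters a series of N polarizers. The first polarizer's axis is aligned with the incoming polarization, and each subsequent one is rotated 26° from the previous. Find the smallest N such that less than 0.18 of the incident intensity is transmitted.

N = 10

First polarizer is aligned with the polarization: full transmission.
Each further stage multiplies by cos²(26°) = 0.8078.
After N polarizers: T = 0.8078^(N−1). Require T < 0.18 ⇒ N−1 > ln(0.18)/ln(0.8078) = 8.04, so N−1 ≥ 9 and N = 10.
Check: N=10 gives T = 0.1465 < 0.18; N=9 gives T = 0.1814.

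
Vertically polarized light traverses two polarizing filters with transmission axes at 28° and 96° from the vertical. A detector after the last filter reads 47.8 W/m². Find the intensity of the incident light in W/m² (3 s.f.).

I₀ ≈ 437 W/m²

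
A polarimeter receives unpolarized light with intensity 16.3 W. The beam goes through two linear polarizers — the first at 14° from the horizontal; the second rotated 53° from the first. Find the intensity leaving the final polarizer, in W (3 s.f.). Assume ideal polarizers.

Unpolarized light through the first polarizer → I₁ = 16.3 W/2 = 8.15 W, polarized at 14°.
I₂ = I₁ · cos²(53°) = 8.15 · 0.3622 = 2.952 W.

I ≈ 2.95 W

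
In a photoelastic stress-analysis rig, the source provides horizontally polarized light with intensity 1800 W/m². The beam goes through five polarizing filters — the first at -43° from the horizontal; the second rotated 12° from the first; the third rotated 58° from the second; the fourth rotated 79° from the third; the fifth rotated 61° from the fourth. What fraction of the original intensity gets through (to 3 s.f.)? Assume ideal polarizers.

By Malus's law, I₁ = 1800 W/m² · cos²(43°) = 962.8 W/m².
I₂ = I₁ · cos²(12°) = 962.8 · 0.9568 = 921.2 W/m².
I₃ = I₂ · cos²(58°) = 921.2 · 0.2808 = 258.7 W/m².
I₄ = I₃ · cos²(79°) = 258.7 · 0.03641 = 9.418 W/m².
I₅ = I₄ · cos²(61°) = 9.418 · 0.235 = 2.214 W/m².
Transmitted fraction = 0.00123.

I/I₀ ≈ 0.00123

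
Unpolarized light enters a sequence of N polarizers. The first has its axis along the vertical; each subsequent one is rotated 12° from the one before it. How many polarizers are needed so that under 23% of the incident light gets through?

First polarizer halves the unpolarized light: factor 1/2.
Each further stage multiplies by cos²(12°) = 0.9568.
After N polarizers: T = 0.5·0.9568^(N−1). Require T < 0.23 ⇒ N−1 > ln(0.23/0.5)/ln(0.9568) = 17.57, so N−1 ≥ 18 and N = 19.
Check: N=19 gives T = 0.2257 < 0.23; N=18 gives T = 0.2359.

N = 19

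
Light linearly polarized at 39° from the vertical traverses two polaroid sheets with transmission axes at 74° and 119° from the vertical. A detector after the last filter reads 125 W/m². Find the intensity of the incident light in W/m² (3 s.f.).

I₀ ≈ 373 W/m²

I₁ = I₀ cos²(74° − 39°) = I₀ cos²(35°) = 0.671 I₀.
I₂ = I₁ cos²(119° − 74°) = 0.671 I₀ · cos²(45°) = 0.3355 I₀.
So 125 W/m² = 0.3355 I₀, giving I₀ = 125/0.3355 = 372.6 W/m².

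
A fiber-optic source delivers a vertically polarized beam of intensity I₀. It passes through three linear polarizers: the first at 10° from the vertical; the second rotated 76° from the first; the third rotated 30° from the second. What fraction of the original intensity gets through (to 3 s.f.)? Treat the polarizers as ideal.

I₁ = I₀ cos²(10° − 0°) = I₀ cos²(10°) = 0.9698 I₀.
I₂ = I₁ cos²(76°) = 0.9698 · 0.05853 I₀ = 0.05676 I₀.
I₃ = I₂ cos²(30°) = 0.05676 · 0.75 I₀ = 0.04257 I₀.
Transmitted fraction = 0.04257.

≈ 0.0426 I₀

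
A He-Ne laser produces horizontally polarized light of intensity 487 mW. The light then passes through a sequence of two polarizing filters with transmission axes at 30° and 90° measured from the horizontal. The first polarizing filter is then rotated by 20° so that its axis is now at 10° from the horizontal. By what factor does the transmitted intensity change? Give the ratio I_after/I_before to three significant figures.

I_new/I_old ≈ 0.156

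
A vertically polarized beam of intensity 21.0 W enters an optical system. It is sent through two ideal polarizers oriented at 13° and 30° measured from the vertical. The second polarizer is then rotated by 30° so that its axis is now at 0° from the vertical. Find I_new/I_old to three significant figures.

I_new/I_old ≈ 1.04

Before rotation:
I₁ = I₀ cos²(13° − 0°) = I₀ cos²(13°) = 0.9494 I₀.
I₂ = I₁ cos²(30° − 13°) = 0.9494 I₀ · cos²(17°) = 0.8682 I₀.
After rotation:
I₁ = I₀ cos²(13° − 0°) = I₀ cos²(13°) = 0.9494 I₀.
I₂ = I₁ cos²(0° − 13°) = 0.9494 I₀ · cos²(13°) = 0.9014 I₀.
Ratio = 0.9014 / 0.8682 = 1.038.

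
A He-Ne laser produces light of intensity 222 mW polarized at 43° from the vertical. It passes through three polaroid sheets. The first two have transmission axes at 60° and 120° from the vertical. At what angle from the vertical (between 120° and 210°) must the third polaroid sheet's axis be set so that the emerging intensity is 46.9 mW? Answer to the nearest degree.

By Malus's law, I₁ = I₀ cos²(60° − 43°) = I₀ cos²(17°) = 0.9145 I₀.
I₂ = I₁ cos²(120° − 60°) = 0.9145 I₀ · cos²(60°) = 0.2286 I₀.
Target fraction: 46.9 / 222 mW = 0.2113 of I₀.
Need I₃/I₀ = 0.2113, so cos²(θ − 120°) = 0.2113 / 0.2286 = 0.924.
θ − 120° = arccos(√0.924) = 16.0°, giving θ ≈ 120 + 16.0 = 136.0°.

θ ≈ 136°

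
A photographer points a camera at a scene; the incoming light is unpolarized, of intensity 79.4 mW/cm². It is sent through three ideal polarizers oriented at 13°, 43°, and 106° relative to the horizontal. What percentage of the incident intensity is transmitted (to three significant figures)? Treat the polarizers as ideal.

≈ 7.73%

Unpolarized light through the first polarizer → I₁ = 79.4 mW/cm²/2 = 39.7 mW/cm², polarized at 13°.
I₂ = I₁ · cos²(30°) = 39.7 · 0.75 = 29.78 mW/cm².
I₃ = I₂ · cos²(63°) = 29.78 · 0.2061 = 6.137 mW/cm².
That is 7.729% of the incident intensity.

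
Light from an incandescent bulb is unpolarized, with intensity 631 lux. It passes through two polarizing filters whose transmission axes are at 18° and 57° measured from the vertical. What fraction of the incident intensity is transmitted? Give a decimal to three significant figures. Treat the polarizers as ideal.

I/I₀ ≈ 0.302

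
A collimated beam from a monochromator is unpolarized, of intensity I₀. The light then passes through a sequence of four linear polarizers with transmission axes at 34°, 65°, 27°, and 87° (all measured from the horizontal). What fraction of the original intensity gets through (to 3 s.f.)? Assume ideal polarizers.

Unpolarized light through the first polarizer → I₁ = ½ I₀, now polarized at 34°.
I₂ = I₁ cos²(65° − 34°) = 0.5 I₀ · cos²(31°) = 0.3674 I₀.
I₃ = I₂ cos²(27° − 65°) = 0.3674 I₀ · cos²(38°) = 0.2281 I₀.
I₄ = I₃ cos²(87° − 27°) = 0.2281 I₀ · cos²(60°) = 0.05703 I₀.
Transmitted fraction = 0.05703.

≈ 0.0570 I₀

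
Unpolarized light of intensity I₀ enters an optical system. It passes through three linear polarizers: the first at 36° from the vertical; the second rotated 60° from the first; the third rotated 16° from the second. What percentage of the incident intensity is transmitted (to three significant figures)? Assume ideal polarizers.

≈ 11.6%

Unpolarized light through the first polarizer → I₁ = ½ I₀, now polarized at 36°.
I₂ = I₁ cos²(60°) = 0.5 · 0.25 I₀ = 0.125 I₀.
I₃ = I₂ cos²(16°) = 0.125 · 0.924 I₀ = 0.1155 I₀.
That is 11.55% of the incident intensity.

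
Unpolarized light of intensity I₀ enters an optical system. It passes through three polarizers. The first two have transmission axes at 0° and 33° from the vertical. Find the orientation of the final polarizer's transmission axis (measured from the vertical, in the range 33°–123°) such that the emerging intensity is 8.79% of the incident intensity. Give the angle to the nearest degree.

Unpolarized light through the first polarizer → I₁ = ½ I₀, now polarized at 0°.
I₂ = I₁ cos²(33° − 0°) = 0.5 I₀ · cos²(33°) = 0.3517 I₀.
Need I₃/I₀ = 0.0879, so cos²(θ − 33°) = 0.0879 / 0.3517 = 0.2499.
θ − 33° = arccos(√0.2499) = 60.0°, giving θ ≈ 33 + 60.0 = 93.0°.

θ ≈ 93°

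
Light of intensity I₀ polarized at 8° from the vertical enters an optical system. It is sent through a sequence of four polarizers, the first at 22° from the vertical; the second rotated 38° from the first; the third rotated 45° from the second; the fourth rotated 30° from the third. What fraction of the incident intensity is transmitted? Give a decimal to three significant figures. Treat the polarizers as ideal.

I₁ = I₀ cos²(22° − 8°) = I₀ cos²(14°) = 0.9415 I₀.
I₂ = I₁ cos²(38°) = 0.9415 · 0.621 I₀ = 0.5846 I₀.
I₃ = I₂ cos²(45°) = 0.5846 · 0.5 I₀ = 0.2923 I₀.
I₄ = I₃ cos²(30°) = 0.2923 · 0.75 I₀ = 0.2192 I₀.
Transmitted fraction = 0.2192.

≈ 0.219 I₀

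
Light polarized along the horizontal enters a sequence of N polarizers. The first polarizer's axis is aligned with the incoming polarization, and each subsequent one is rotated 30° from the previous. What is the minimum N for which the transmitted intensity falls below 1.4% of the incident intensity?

N = 16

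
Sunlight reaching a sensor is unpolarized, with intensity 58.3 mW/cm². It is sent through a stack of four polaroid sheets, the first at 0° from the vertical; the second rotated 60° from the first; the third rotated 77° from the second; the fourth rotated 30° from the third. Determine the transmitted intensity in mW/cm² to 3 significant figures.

I ≈ 0.277 mW/cm²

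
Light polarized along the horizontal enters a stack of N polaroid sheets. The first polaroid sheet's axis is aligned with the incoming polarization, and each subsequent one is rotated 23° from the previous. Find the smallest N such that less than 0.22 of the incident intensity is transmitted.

N = 11

First polarizer is aligned with the polarization: full transmission.
Each further stage multiplies by cos²(23°) = 0.8473.
After N polarizers: T = 0.8473^(N−1). Require T < 0.22 ⇒ N−1 > ln(0.22)/ln(0.8473) = 9.14, so N−1 ≥ 10 and N = 11.
Check: N=11 gives T = 0.1908 < 0.22; N=10 gives T = 0.2251.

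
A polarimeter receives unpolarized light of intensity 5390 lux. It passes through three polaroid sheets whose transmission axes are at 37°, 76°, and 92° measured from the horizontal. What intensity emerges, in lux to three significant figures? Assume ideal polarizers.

Unpolarized light through the first polarizer → I₁ = 5390 lux/2 = 2695 lux, polarized at 37°.
I₂ = I₁ · cos²(39°) = 2695 · 0.604 = 1628 lux.
I₃ = I₂ · cos²(16°) = 1628 · 0.924 = 1504 lux.

I ≈ 1500 lux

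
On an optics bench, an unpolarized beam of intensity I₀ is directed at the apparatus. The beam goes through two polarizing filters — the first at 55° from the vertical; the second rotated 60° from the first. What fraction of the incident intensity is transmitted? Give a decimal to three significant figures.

Unpolarized light through the first polarizer → I₁ = ½ I₀, now polarized at 55°.
I₂ = I₁ cos²(60°) = 0.5 · 0.25 I₀ = 0.125 I₀.
Transmitted fraction = 0.125.

≈ 0.125 I₀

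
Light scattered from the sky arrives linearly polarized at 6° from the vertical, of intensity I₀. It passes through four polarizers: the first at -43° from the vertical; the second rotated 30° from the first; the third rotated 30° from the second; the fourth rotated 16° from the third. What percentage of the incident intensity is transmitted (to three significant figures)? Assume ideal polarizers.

≈ 22.4%

I₁ = I₀ cos²(-43° − 6°) = I₀ cos²(49°) = 0.4304 I₀.
I₂ = I₁ cos²(30°) = 0.4304 · 0.75 I₀ = 0.3228 I₀.
I₃ = I₂ cos²(30°) = 0.3228 · 0.75 I₀ = 0.2421 I₀.
I₄ = I₃ cos²(16°) = 0.2421 · 0.924 I₀ = 0.2237 I₀.
That is 22.37% of the incident intensity.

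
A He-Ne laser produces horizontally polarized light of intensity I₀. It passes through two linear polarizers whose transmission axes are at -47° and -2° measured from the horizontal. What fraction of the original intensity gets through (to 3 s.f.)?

I₁ = I₀ cos²(-47° − 0°) = I₀ cos²(47°) = 0.4651 I₀.
I₂ = I₁ cos²(-2° + 47°) = 0.4651 I₀ · cos²(45°) = 0.2326 I₀.
Transmitted fraction = 0.2326.

≈ 0.233 I₀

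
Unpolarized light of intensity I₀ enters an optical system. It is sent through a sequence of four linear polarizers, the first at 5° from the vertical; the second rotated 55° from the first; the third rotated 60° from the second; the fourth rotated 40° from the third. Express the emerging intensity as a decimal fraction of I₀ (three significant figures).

≈ 0.0241 I₀

Unpolarized light through the first polarizer → I₁ = ½ I₀, now polarized at 5°.
I₂ = I₁ cos²(55°) = 0.5 · 0.329 I₀ = 0.1645 I₀.
I₃ = I₂ cos²(60°) = 0.1645 · 0.25 I₀ = 0.04112 I₀.
I₄ = I₃ cos²(40°) = 0.04112 · 0.5868 I₀ = 0.02413 I₀.
Transmitted fraction = 0.02413.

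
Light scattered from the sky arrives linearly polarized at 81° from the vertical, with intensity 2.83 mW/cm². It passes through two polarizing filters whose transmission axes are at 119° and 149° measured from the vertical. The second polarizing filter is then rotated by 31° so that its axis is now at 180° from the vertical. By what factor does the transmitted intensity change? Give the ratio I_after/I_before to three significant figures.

I_new/I_old ≈ 0.313

Before rotation:
I₁ = I₀ cos²(119° − 81°) = I₀ cos²(38°) = 0.621 I₀.
I₂ = I₁ cos²(149° − 119°) = 0.621 I₀ · cos²(30°) = 0.4657 I₀.
After rotation:
I₁ = I₀ cos²(119° − 81°) = I₀ cos²(38°) = 0.621 I₀.
I₂ = I₁ cos²(180° − 119°) = 0.621 I₀ · cos²(61°) = 0.146 I₀.
Ratio = 0.146 / 0.4657 = 0.3134.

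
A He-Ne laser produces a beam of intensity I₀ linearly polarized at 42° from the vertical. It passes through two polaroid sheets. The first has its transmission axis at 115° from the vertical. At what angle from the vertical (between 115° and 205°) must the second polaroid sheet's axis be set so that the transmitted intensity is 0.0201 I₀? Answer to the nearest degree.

I₁ = I₀ cos²(115° − 42°) = I₀ cos²(73°) = 0.08548 I₀.
Need I₂/I₀ = 0.0201, so cos²(θ − 115°) = 0.0201 / 0.08548 = 0.2351.
θ − 115° = arccos(√0.2351) = 61.0°, giving θ ≈ 115 + 61.0 = 176.0°.

θ ≈ 176°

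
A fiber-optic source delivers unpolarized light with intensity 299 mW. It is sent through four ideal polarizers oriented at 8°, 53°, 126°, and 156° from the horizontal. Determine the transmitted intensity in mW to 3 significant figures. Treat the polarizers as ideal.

I ≈ 4.79 mW

Unpolarized light through the first polarizer → I₁ = 299 mW/2 = 149.5 mW, polarized at 8°.
I₂ = I₁ · cos²(45°) = 149.5 · 0.5 = 74.75 mW.
I₃ = I₂ · cos²(73°) = 74.75 · 0.08548 = 6.39 mW.
I₄ = I₃ · cos²(30°) = 6.39 · 0.75 = 4.792 mW.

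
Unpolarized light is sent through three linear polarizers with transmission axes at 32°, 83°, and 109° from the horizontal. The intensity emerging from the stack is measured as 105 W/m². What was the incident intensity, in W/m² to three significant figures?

I₀ ≈ 656 W/m²

Unpolarized light through the first polarizer → I₁ = ½ I₀, now polarized at 32°.
I₂ = I₁ cos²(83° − 32°) = 0.5 I₀ · cos²(51°) = 0.198 I₀.
I₃ = I₂ cos²(109° − 83°) = 0.198 I₀ · cos²(26°) = 0.16 I₀.
So 105 W/m² = 0.16 I₀, giving I₀ = 105/0.16 = 656.4 W/m².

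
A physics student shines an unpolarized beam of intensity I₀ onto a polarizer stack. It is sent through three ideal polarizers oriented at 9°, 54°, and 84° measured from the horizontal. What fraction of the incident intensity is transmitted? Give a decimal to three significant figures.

≈ 0.188 I₀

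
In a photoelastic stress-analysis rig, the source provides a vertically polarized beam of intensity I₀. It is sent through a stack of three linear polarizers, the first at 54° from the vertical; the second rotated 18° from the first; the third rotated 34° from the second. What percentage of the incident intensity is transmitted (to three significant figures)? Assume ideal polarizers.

By Malus's law, I₁ = I₀ cos²(54° − 0°) = I₀ cos²(54°) = 0.3455 I₀.
I₂ = I₁ cos²(18°) = 0.3455 · 0.9045 I₀ = 0.3125 I₀.
I₃ = I₂ cos²(34°) = 0.3125 · 0.6873 I₀ = 0.2148 I₀.
That is 21.48% of the incident intensity.

≈ 21.5%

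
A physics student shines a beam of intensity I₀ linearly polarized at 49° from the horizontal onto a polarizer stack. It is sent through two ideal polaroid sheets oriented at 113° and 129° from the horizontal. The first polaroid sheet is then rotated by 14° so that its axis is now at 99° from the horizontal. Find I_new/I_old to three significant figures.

Before rotation:
I₁ = I₀ cos²(113° − 49°) = I₀ cos²(64°) = 0.1922 I₀.
I₂ = I₁ cos²(129° − 113°) = 0.1922 I₀ · cos²(16°) = 0.1776 I₀.
After rotation:
I₁ = I₀ cos²(99° − 49°) = I₀ cos²(50°) = 0.4132 I₀.
I₂ = I₁ cos²(129° − 99°) = 0.4132 I₀ · cos²(30°) = 0.3099 I₀.
Ratio = 0.3099 / 0.1776 = 1.745.

I_new/I_old ≈ 1.75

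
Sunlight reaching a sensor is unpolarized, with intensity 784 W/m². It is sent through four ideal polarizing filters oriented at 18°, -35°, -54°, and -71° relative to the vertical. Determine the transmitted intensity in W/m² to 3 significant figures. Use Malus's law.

I ≈ 116 W/m²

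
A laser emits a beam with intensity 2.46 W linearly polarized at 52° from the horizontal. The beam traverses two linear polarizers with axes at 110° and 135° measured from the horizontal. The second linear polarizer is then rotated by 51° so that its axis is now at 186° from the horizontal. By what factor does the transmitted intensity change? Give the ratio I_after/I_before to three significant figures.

Before rotation:
I₁ = I₀ cos²(110° − 52°) = I₀ cos²(58°) = 0.2808 I₀.
I₂ = I₁ cos²(135° − 110°) = 0.2808 I₀ · cos²(25°) = 0.2307 I₀.
After rotation:
I₁ = I₀ cos²(110° − 52°) = I₀ cos²(58°) = 0.2808 I₀.
I₂ = I₁ cos²(186° − 110°) = 0.2808 I₀ · cos²(76°) = 0.01644 I₀.
Ratio = 0.01644 / 0.2307 = 0.07125.

I_new/I_old ≈ 0.0713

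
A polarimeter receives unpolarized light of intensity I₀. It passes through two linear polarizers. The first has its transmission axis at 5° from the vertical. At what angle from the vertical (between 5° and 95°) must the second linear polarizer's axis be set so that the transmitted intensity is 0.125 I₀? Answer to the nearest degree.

θ ≈ 65°

Unpolarized light through the first polarizer → I₁ = ½ I₀, now polarized at 5°.
Need I₂/I₀ = 0.125, so cos²(θ − 5°) = 0.125 / 0.5 = 0.25.
θ − 5° = arccos(√0.25) = 60.0°, giving θ ≈ 5 + 60.0 = 65.0°.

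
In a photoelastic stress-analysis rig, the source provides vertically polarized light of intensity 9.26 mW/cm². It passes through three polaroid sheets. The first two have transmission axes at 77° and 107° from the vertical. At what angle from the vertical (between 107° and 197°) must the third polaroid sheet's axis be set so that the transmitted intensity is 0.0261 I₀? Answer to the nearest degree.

θ ≈ 141°

I₁ = I₀ cos²(77° − 0°) = I₀ cos²(77°) = 0.0506 I₀.
I₂ = I₁ cos²(107° − 77°) = 0.0506 I₀ · cos²(30°) = 0.03795 I₀.
Need I₃/I₀ = 0.0261, so cos²(θ − 107°) = 0.0261 / 0.03795 = 0.6877.
θ − 107° = arccos(√0.6877) = 34.0°, giving θ ≈ 107 + 34.0 = 141.0°.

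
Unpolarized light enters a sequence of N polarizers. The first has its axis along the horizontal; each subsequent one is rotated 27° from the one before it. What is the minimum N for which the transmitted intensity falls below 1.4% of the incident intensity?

N = 17

First polarizer halves the unpolarized light: factor 1/2.
Each further stage multiplies by cos²(27°) = 0.7939.
After N polarizers: T = 0.5·0.7939^(N−1). Require T < 0.014 ⇒ N−1 > ln(0.014/0.5)/ln(0.7939) = 15.49, so N−1 ≥ 16 and N = 17.
Check: N=17 gives T = 0.01245 < 0.014; N=16 gives T = 0.01568.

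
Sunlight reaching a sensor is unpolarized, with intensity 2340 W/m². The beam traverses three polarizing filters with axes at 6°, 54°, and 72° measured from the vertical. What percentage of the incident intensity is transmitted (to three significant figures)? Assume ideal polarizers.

≈ 20.2%

Unpolarized light through the first polarizer → I₁ = 2340 W/m²/2 = 1170 W/m², polarized at 6°.
I₂ = I₁ · cos²(48°) = 1170 · 0.4477 = 523.9 W/m².
I₃ = I₂ · cos²(18°) = 523.9 · 0.9045 = 473.8 W/m².
That is 20.25% of the incident intensity.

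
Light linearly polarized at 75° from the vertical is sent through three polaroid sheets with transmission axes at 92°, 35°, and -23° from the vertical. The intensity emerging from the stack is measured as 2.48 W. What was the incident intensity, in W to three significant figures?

I₀ ≈ 32.6 W

I₁ = I₀ cos²(92° − 75°) = I₀ cos²(17°) = 0.9145 I₀.
I₂ = I₁ cos²(35° − 92°) = 0.9145 I₀ · cos²(57°) = 0.2713 I₀.
I₃ = I₂ cos²(-23° − 35°) = 0.2713 I₀ · cos²(58°) = 0.07618 I₀.
So 2.48 W = 0.07618 I₀, giving I₀ = 2.48/0.07618 = 32.56 W.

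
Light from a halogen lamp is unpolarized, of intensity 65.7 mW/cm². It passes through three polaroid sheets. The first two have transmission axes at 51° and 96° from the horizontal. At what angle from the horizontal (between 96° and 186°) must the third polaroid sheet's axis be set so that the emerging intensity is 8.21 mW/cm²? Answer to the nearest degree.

Unpolarized light through the first polarizer → I₁ = ½ I₀, now polarized at 51°.
I₂ = I₁ cos²(96° − 51°) = 0.5 I₀ · cos²(45°) = 0.25 I₀.
Target fraction: 8.21 / 65.7 mW/cm² = 0.125 of I₀.
Need I₃/I₀ = 0.125, so cos²(θ − 96°) = 0.125 / 0.25 = 0.4998.
θ − 96° = arccos(√0.4998) = 45.0°, giving θ ≈ 96 + 45.0 = 141.0°.

θ ≈ 141°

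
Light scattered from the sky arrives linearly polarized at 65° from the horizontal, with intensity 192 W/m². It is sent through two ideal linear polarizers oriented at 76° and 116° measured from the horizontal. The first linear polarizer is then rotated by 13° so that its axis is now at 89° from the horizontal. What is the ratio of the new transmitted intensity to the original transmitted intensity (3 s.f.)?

Before rotation:
By Malus's law, I₁ = I₀ cos²(76° − 65°) = I₀ cos²(11°) = 0.9636 I₀.
I₂ = I₁ cos²(116° − 76°) = 0.9636 I₀ · cos²(40°) = 0.5655 I₀.
After rotation:
I₁ = I₀ cos²(89° − 65°) = I₀ cos²(24°) = 0.8346 I₀.
I₂ = I₁ cos²(116° − 89°) = 0.8346 I₀ · cos²(27°) = 0.6626 I₀.
Ratio = 0.6626 / 0.5655 = 1.172.

I_new/I_old ≈ 1.17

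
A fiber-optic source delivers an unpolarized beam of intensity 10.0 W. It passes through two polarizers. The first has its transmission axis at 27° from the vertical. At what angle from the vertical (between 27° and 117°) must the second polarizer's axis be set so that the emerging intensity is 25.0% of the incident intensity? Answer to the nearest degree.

θ ≈ 72°

Unpolarized light through the first polarizer → I₁ = ½ I₀, now polarized at 27°.
Need I₂/I₀ = 0.25, so cos²(θ − 27°) = 0.25 / 0.5 = 0.5.
θ − 27° = arccos(√0.5) = 45.0°, giving θ ≈ 27 + 45.0 = 72.0°.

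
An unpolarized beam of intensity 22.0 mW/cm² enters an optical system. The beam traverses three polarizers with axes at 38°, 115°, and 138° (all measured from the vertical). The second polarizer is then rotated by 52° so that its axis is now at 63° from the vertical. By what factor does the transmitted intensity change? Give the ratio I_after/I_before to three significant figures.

Before rotation:
Unpolarized light through the first polarizer → I₁ = ½ I₀, now polarized at 38°.
I₂ = I₁ cos²(115° − 38°) = 0.5 I₀ · cos²(77°) = 0.0253 I₀.
I₃ = I₂ cos²(138° − 115°) = 0.0253 I₀ · cos²(23°) = 0.02144 I₀.
After rotation:
Unpolarized light through the first polarizer → I₁ = ½ I₀, now polarized at 38°.
I₂ = I₁ cos²(63° − 38°) = 0.5 I₀ · cos²(25°) = 0.4107 I₀.
I₃ = I₂ cos²(138° − 63°) = 0.4107 I₀ · cos²(75°) = 0.02751 I₀.
Ratio = 0.02751 / 0.02144 = 1.283.

I_new/I_old ≈ 1.28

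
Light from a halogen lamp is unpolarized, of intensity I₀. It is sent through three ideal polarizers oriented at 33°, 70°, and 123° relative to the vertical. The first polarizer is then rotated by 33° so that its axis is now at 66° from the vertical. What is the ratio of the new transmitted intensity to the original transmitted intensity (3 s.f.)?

Before rotation:
Unpolarized light through the first polarizer → I₁ = ½ I₀, now polarized at 33°.
I₂ = I₁ cos²(70° − 33°) = 0.5 I₀ · cos²(37°) = 0.3189 I₀.
I₃ = I₂ cos²(123° − 70°) = 0.3189 I₀ · cos²(53°) = 0.1155 I₀.
After rotation:
Unpolarized light through the first polarizer → I₁ = ½ I₀, now polarized at 66°.
I₂ = I₁ cos²(70° − 66°) = 0.5 I₀ · cos²(4°) = 0.4976 I₀.
I₃ = I₂ cos²(123° − 70°) = 0.4976 I₀ · cos²(53°) = 0.1802 I₀.
Ratio = 0.1802 / 0.1155 = 1.56.

I_new/I_old ≈ 1.56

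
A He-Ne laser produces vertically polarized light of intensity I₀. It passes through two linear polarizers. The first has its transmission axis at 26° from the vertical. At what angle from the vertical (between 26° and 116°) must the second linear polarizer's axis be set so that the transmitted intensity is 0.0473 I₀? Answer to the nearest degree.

I₁ = I₀ cos²(26° − 0°) = I₀ cos²(26°) = 0.8078 I₀.
Need I₂/I₀ = 0.0473, so cos²(θ − 26°) = 0.0473 / 0.8078 = 0.05855.
θ − 26° = arccos(√0.05855) = 76.0°, giving θ ≈ 26 + 76.0 = 102.0°.

θ ≈ 102°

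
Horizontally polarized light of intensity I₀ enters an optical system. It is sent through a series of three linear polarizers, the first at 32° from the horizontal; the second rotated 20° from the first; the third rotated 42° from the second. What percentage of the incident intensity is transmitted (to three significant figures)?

I₁ = I₀ cos²(32° − 0°) = I₀ cos²(32°) = 0.7192 I₀.
I₂ = I₁ cos²(20°) = 0.7192 · 0.883 I₀ = 0.6351 I₀.
I₃ = I₂ cos²(42°) = 0.6351 · 0.5523 I₀ = 0.3507 I₀.
That is 35.07% of the incident intensity.

≈ 35.1%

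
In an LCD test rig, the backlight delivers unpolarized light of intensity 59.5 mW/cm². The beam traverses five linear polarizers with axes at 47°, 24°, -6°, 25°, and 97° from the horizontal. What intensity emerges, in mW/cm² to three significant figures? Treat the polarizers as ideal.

I ≈ 1.33 mW/cm²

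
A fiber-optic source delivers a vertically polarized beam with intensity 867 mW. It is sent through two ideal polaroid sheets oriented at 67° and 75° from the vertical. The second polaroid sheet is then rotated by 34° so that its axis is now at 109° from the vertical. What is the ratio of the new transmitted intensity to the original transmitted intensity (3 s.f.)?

I_new/I_old ≈ 0.563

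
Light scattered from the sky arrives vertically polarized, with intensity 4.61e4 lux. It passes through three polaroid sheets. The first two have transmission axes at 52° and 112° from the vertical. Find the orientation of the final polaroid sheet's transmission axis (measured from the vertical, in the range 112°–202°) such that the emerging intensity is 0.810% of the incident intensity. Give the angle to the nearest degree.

θ ≈ 185°

By Malus's law, I₁ = I₀ cos²(52° − 0°) = I₀ cos²(52°) = 0.379 I₀.
I₂ = I₁ cos²(112° − 52°) = 0.379 I₀ · cos²(60°) = 0.09476 I₀.
Need I₃/I₀ = 0.0081, so cos²(θ − 112°) = 0.0081 / 0.09476 = 0.08548.
θ − 112° = arccos(√0.08548) = 73.0°, giving θ ≈ 112 + 73.0 = 185.0°.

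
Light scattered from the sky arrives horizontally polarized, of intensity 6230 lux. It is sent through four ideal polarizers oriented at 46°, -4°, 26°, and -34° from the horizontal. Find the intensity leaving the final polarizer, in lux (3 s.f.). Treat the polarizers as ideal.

I ≈ 233 lux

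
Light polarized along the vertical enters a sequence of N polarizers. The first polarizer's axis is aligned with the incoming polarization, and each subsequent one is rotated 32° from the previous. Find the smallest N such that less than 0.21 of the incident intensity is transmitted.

N = 6

First polarizer is aligned with the polarization: full transmission.
Each further stage multiplies by cos²(32°) = 0.7192.
After N polarizers: T = 0.7192^(N−1). Require T < 0.21 ⇒ N−1 > ln(0.21)/ln(0.7192) = 4.73, so N−1 ≥ 5 and N = 6.
Check: N=6 gives T = 0.1924 < 0.21; N=5 gives T = 0.2675.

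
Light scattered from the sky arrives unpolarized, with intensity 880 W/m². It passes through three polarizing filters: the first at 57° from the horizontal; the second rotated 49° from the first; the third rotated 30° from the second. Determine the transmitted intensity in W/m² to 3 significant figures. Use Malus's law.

I ≈ 142 W/m²

Unpolarized light through the first polarizer → I₁ = 880 W/m²/2 = 440 W/m², polarized at 57°.
I₂ = I₁ · cos²(49°) = 440 · 0.4304 = 189.4 W/m².
I₃ = I₂ · cos²(30°) = 189.4 · 0.75 = 142 W/m².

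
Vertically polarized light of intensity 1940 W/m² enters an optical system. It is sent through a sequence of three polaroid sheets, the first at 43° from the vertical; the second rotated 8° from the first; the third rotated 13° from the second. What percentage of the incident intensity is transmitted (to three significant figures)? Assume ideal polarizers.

≈ 49.8%

I₁ = 1940 W/m² · cos²(43°) = 1038 W/m².
I₂ = I₁ · cos²(8°) = 1038 · 0.9806 = 1018 W/m².
I₃ = I₂ · cos²(13°) = 1018 · 0.9494 = 966.1 W/m².
That is 49.8% of the incident intensity.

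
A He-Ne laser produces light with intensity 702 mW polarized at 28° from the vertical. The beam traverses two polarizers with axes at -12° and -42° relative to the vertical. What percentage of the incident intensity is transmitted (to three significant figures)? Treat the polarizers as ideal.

≈ 44.0%

I₁ = 702 mW · cos²(40°) = 412 mW.
I₂ = I₁ · cos²(30°) = 412 · 0.75 = 309 mW.
That is 44.01% of the incident intensity.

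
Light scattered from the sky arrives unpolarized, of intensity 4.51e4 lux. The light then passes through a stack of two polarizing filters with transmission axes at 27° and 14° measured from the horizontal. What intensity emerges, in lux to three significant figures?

I ≈ 2.14e4 lux

Unpolarized light through the first polarizer → I₁ = 4.51e4 lux/2 = 2.255e+04 lux, polarized at 27°.
I₂ = I₁ · cos²(13°) = 2.255e+04 · 0.9494 = 2.141e+04 lux.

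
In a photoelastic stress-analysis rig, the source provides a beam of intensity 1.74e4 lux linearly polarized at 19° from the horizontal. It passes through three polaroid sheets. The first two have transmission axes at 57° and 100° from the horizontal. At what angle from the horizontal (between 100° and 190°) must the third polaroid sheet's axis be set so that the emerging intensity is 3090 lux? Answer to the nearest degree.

θ ≈ 143°

By Malus's law, I₁ = I₀ cos²(57° − 19°) = I₀ cos²(38°) = 0.621 I₀.
I₂ = I₁ cos²(100° − 57°) = 0.621 I₀ · cos²(43°) = 0.3321 I₀.
Target fraction: 3090 / 1.74e4 lux = 0.1776 of I₀.
Need I₃/I₀ = 0.1776, so cos²(θ − 100°) = 0.1776 / 0.3321 = 0.5347.
θ − 100° = arccos(√0.5347) = 43.0°, giving θ ≈ 100 + 43.0 = 143.0°.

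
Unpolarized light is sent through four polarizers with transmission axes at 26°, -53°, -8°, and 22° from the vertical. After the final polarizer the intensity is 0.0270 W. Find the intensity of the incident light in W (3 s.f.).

I₀ ≈ 3.96 W

Unpolarized light through the first polarizer → I₁ = ½ I₀, now polarized at 26°.
I₂ = I₁ cos²(-53° − 26°) = 0.5 I₀ · cos²(79°) = 0.0182 I₀.
I₃ = I₂ cos²(-8° + 53°) = 0.0182 I₀ · cos²(45°) = 0.009102 I₀.
I₄ = I₃ cos²(22° + 8°) = 0.009102 I₀ · cos²(30°) = 0.006827 I₀.
So 0.0270 W = 0.006827 I₀, giving I₀ = 0.0270/0.006827 = 3.955 W.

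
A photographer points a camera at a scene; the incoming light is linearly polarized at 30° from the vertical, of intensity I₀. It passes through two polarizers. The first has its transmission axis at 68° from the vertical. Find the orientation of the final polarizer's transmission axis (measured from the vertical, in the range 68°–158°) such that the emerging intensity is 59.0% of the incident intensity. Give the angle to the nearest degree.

θ ≈ 81°

I₁ = I₀ cos²(68° − 30°) = I₀ cos²(38°) = 0.621 I₀.
Need I₂/I₀ = 0.59, so cos²(θ − 68°) = 0.59 / 0.621 = 0.9501.
θ − 68° = arccos(√0.9501) = 12.9°, giving θ ≈ 68 + 12.9 = 80.9°.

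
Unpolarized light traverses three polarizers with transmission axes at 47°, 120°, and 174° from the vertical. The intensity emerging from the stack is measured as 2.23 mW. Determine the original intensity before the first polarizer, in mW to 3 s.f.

I₀ ≈ 151 mW

Unpolarized light through the first polarizer → I₁ = ½ I₀, now polarized at 47°.
I₂ = I₁ cos²(120° − 47°) = 0.5 I₀ · cos²(73°) = 0.04274 I₀.
I₃ = I₂ cos²(174° − 120°) = 0.04274 I₀ · cos²(54°) = 0.01477 I₀.
So 2.23 mW = 0.01477 I₀, giving I₀ = 2.23/0.01477 = 151 mW.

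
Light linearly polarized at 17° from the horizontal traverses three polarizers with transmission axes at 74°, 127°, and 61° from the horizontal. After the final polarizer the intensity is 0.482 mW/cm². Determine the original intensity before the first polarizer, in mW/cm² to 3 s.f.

I₀ ≈ 27.1 mW/cm²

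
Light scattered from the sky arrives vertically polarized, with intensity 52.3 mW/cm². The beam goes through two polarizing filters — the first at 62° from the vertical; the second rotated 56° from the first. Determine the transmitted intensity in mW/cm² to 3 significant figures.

I ≈ 3.60 mW/cm²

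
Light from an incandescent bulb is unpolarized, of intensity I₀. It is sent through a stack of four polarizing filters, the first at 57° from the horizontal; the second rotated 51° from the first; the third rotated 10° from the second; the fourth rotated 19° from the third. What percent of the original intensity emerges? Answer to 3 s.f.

Unpolarized light through the first polarizer → I₁ = ½ I₀, now polarized at 57°.
I₂ = I₁ cos²(51°) = 0.5 · 0.396 I₀ = 0.198 I₀.
I₃ = I₂ cos²(10°) = 0.198 · 0.9698 I₀ = 0.1921 I₀.
I₄ = I₃ cos²(19°) = 0.1921 · 0.894 I₀ = 0.1717 I₀.
That is 17.17% of the incident intensity.

≈ 17.2%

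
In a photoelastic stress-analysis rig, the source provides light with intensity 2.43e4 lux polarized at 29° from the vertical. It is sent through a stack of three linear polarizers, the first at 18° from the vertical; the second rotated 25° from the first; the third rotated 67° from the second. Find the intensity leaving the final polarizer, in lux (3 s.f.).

I ≈ 2940 lux

I₁ = 2.43e4 lux · cos²(11°) = 2.342e+04 lux.
I₂ = I₁ · cos²(25°) = 2.342e+04 · 0.8214 = 1.923e+04 lux.
I₃ = I₂ · cos²(67°) = 1.923e+04 · 0.1527 = 2936 lux.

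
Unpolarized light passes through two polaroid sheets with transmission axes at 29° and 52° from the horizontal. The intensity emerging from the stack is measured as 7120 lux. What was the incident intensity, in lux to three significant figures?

I₀ ≈ 1.68e4 lux

Unpolarized light through the first polarizer → I₁ = ½ I₀, now polarized at 29°.
I₂ = I₁ cos²(52° − 29°) = 0.5 I₀ · cos²(23°) = 0.4237 I₀.
So 7120 lux = 0.4237 I₀, giving I₀ = 7120/0.4237 = 1.681e+04 lux.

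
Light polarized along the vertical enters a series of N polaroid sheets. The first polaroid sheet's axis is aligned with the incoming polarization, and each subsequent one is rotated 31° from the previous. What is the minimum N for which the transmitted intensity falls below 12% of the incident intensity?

N = 8

First polarizer is aligned with the polarization: full transmission.
Each further stage multiplies by cos²(31°) = 0.7347.
After N polarizers: T = 0.7347^(N−1). Require T < 0.12 ⇒ N−1 > ln(0.12)/ln(0.7347) = 6.88, so N−1 ≥ 7 and N = 8.
Check: N=8 gives T = 0.1156 < 0.12; N=7 gives T = 0.1573.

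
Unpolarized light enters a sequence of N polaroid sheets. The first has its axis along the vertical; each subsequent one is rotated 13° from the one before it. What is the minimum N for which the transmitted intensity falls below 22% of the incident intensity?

N = 17

First polarizer halves the unpolarized light: factor 1/2.
Each further stage multiplies by cos²(13°) = 0.9494.
After N polarizers: T = 0.5·0.9494^(N−1). Require T < 0.22 ⇒ N−1 > ln(0.22/0.5)/ln(0.9494) = 15.81, so N−1 ≥ 16 and N = 17.
Check: N=17 gives T = 0.2178 < 0.22; N=16 gives T = 0.2294.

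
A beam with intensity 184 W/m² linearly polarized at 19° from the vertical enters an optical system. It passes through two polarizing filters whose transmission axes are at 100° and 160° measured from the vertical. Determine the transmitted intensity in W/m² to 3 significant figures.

By Malus's law, I₁ = 184 W/m² · cos²(81°) = 4.503 W/m².
I₂ = I₁ · cos²(60°) = 4.503 · 0.25 = 1.126 W/m².

I ≈ 1.13 W/m²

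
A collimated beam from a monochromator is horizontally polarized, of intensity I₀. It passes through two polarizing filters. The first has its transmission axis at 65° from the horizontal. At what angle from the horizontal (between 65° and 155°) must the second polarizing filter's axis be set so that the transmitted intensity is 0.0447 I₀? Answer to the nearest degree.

θ ≈ 125°

I₁ = I₀ cos²(65° − 0°) = I₀ cos²(65°) = 0.1786 I₀.
Need I₂/I₀ = 0.0447, so cos²(θ − 65°) = 0.0447 / 0.1786 = 0.2503.
θ − 65° = arccos(√0.2503) = 60.0°, giving θ ≈ 65 + 60.0 = 125.0°.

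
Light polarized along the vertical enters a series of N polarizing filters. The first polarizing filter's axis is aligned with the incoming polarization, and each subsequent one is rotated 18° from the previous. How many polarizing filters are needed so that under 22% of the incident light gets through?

N = 17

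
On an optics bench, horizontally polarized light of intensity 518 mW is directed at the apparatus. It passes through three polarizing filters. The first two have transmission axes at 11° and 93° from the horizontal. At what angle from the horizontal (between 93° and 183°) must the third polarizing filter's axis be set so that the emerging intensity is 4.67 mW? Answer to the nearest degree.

θ ≈ 139°

By Malus's law, I₁ = I₀ cos²(11° − 0°) = I₀ cos²(11°) = 0.9636 I₀.
I₂ = I₁ cos²(93° − 11°) = 0.9636 I₀ · cos²(82°) = 0.01866 I₀.
Target fraction: 4.67 / 518 mW = 0.009015 of I₀.
Need I₃/I₀ = 0.009015, so cos²(θ − 93°) = 0.009015 / 0.01866 = 0.483.
θ − 93° = arccos(√0.483) = 46.0°, giving θ ≈ 93 + 46.0 = 139.0°.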